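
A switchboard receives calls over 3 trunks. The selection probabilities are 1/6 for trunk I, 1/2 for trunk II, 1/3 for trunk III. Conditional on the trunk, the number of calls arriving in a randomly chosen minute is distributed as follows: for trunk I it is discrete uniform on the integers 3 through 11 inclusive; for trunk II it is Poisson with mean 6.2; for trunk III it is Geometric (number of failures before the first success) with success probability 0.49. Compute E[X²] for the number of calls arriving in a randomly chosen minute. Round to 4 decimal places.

For each component E[X²] = Var + (mean)², giving I: 55.6667; II: 44.64; III: 3.20741.
Overall E[X²] = 0.166667·55.6667 + 0.5·44.64 + 0.333333·3.20741 = 32.6669.

32.6669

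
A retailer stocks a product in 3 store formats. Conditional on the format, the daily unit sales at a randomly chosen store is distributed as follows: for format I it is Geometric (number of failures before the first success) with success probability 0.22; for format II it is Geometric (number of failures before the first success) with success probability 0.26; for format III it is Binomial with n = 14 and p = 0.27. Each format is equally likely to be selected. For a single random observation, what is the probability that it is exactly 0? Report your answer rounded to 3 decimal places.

Conditional on each format, P(X = 0): I: 0.22; II: 0.26; III: 0.0122045.
By total probability, P(X = 0) = 0.333333·0.22 + 0.333333·0.26 + 0.333333·0.0122045 = 0.164068.

0.164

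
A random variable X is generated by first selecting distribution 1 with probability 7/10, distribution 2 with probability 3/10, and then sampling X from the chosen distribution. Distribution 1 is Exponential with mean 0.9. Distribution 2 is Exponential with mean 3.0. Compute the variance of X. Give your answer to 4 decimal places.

Per component, 1: μ=0.9, E[X²]=1.62; 2: μ=3, E[X²]=18.
E[X] = 0.7·0.9 + 0.3·3 = 1.53.
E[X²] = 0.7·1.62 + 0.3·18 = 6.534.
Var(X) = E[X²] − (E[X])² = 6.534 − 2.3409 = 4.1931.

4.1931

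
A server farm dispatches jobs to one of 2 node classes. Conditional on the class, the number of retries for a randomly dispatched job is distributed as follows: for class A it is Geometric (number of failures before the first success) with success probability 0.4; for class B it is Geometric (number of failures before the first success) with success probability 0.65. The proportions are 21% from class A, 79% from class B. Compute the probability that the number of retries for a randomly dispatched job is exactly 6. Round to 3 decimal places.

0.005

Conditional on each class, P(X = 6): A: 0.0186624; B: 0.00119487.
By total probability, P(X = 6) = 0.21·0.0186624 + 0.79·0.00119487 = 0.00486305.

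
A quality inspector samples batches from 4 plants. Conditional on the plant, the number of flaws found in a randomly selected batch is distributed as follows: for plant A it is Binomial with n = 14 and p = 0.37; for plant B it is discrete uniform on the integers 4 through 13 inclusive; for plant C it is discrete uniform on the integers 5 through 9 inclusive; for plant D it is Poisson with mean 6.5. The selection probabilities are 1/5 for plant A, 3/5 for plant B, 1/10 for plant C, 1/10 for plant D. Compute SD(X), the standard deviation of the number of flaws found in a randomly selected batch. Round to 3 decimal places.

Per component, A: μ=5.18, E[X²]=30.0958; B: μ=8.5, E[X²]=80.5; C: μ=7, E[X²]=51; D: μ=6.5, E[X²]=48.75.
E[X] = 0.2·5.18 + 0.6·8.5 + 0.1·7 + 0.1·6.5 = 7.486.
E[X²] = 0.2·30.0958 + 0.6·80.5 + 0.1·51 + 0.1·48.75 = 64.2942.
Var(X) = E[X²] − (E[X])² = 64.2942 − 56.0402 = 8.25396.
SD(X) = √8.25396 = 2.87297.

2.873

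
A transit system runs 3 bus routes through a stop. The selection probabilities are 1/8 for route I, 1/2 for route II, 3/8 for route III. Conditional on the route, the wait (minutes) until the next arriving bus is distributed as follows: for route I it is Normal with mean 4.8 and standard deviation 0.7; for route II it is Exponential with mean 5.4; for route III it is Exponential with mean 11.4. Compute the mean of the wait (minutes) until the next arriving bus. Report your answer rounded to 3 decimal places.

7.575

Component means — I: 4.8; II: 5.4; III: 11.4.
E[X] = 0.125·4.8 + 0.5·5.4 + 0.375·11.4 = 7.575.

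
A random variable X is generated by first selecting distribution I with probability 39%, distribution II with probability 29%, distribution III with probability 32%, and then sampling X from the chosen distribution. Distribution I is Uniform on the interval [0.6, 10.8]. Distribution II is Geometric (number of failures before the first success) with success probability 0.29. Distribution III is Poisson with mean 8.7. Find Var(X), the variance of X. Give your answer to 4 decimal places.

Per component, I: μ=5.7, E[X²]=41.16; II: μ=2.44828, E[X²]=14.4364; III: μ=8.7, E[X²]=84.39.
E[X] = 0.39·5.7 + 0.29·2.44828 + 0.32·8.7 = 5.717.
E[X²] = 0.39·41.16 + 0.29·14.4364 + 0.32·84.39 = 47.2438.
Var(X) = E[X²] − (E[X])² = 47.2438 − 32.6841 = 14.5597.

14.5597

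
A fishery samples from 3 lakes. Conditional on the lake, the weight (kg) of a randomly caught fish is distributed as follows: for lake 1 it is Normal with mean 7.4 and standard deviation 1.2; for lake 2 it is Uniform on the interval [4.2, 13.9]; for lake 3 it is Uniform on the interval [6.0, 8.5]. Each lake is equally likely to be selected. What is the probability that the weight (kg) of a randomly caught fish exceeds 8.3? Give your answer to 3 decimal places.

0.295

Conditional on each lake, P(X > 8.3): 1: 0.226627; 2: 0.57732; 3: 0.08.
By total probability, P(X > 8.3) = 0.333333·0.226627 + 0.333333·0.57732 + 0.333333·0.08 = 0.294649.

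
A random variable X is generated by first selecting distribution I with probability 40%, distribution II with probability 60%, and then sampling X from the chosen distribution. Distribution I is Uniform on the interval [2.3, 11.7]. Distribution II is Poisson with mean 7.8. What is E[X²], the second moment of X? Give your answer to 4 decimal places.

63.7293

For each component E[X²] = Var + (mean)², giving I: 56.3633; II: 68.64.
Overall E[X²] = 0.4·56.3633 + 0.6·68.64 = 63.7293.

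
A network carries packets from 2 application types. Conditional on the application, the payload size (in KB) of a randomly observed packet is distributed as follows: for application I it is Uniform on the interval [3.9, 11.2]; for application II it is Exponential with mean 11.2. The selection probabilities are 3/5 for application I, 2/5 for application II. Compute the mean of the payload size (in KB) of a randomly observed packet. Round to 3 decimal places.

9.010

Component means — I: 7.55; II: 11.2.
E[X] = 0.6·7.55 + 0.4·11.2 = 9.01.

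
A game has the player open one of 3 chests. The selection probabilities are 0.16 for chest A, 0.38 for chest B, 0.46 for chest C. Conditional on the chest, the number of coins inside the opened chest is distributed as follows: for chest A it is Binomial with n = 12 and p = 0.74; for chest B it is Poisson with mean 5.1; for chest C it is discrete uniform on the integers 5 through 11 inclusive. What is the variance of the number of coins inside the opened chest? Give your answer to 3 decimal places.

Per component, A: μ=8.88, E[X²]=81.1632; B: μ=5.1, E[X²]=31.11; C: μ=8, E[X²]=68.
E[X] = 0.16·8.88 + 0.38·5.1 + 0.46·8 = 7.0388.
E[X²] = 0.16·81.1632 + 0.38·31.11 + 0.46·68 = 56.0879.
Var(X) = E[X²] − (E[X])² = 56.0879 − 49.5447 = 6.54321.

6.543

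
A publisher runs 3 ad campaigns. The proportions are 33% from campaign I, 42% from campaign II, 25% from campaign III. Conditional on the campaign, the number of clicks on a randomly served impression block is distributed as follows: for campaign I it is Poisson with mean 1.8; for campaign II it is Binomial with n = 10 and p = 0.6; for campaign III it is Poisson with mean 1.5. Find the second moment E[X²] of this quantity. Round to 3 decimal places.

18.729

For each component E[X²] = Var + (mean)², giving I: 5.04; II: 38.4; III: 3.75.
Overall E[X²] = 0.33·5.04 + 0.42·38.4 + 0.25·3.75 = 18.7287.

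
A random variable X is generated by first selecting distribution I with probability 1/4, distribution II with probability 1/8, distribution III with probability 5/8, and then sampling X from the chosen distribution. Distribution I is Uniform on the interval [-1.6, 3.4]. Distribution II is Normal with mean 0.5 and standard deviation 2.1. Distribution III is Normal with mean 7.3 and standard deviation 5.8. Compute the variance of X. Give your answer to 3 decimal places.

32.115

Per component, I: μ=0.9, E[X²]=2.89333; II: μ=0.5, E[X²]=4.66; III: μ=7.3, E[X²]=86.93.
E[X] = 0.25·0.9 + 0.125·0.5 + 0.625·7.3 = 4.85.
E[X²] = 0.25·2.89333 + 0.125·4.66 + 0.625·86.93 = 55.6371.
Var(X) = E[X²] − (E[X])² = 55.6371 − 23.5225 = 32.1146.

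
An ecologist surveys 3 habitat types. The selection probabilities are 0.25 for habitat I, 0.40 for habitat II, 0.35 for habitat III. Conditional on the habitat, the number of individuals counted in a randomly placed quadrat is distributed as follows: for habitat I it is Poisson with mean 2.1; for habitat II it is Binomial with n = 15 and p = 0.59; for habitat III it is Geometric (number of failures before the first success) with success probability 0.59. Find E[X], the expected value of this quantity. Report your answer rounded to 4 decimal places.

4.3082

Component means — I: 2.1; II: 8.85; III: 0.694915.
E[X] = 0.25·2.1 + 0.4·8.85 + 0.35·0.694915 = 4.30822.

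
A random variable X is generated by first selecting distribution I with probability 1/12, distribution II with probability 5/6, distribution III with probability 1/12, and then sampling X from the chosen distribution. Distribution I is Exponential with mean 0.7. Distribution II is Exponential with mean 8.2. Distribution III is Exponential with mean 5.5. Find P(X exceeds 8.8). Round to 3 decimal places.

0.302

Conditional on each component, P(X > 8.8): I: 3.46975e-06; II: 0.341923; III: 0.201897.
By total probability, P(X > 8.8) = 0.0833333·3.46975e-06 + 0.833333·0.341923 + 0.0833333·0.201897 = 0.301761.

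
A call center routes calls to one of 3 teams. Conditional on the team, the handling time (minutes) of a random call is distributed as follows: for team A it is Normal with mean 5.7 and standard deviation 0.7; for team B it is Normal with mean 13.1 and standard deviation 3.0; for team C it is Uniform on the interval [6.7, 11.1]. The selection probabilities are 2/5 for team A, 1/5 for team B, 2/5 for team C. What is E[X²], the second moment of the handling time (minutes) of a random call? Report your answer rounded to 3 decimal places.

For each component E[X²] = Var + (mean)², giving A: 32.98; B: 180.61; C: 80.8233.
Overall E[X²] = 0.4·32.98 + 0.2·180.61 + 0.4·80.8233 = 81.6433.

81.643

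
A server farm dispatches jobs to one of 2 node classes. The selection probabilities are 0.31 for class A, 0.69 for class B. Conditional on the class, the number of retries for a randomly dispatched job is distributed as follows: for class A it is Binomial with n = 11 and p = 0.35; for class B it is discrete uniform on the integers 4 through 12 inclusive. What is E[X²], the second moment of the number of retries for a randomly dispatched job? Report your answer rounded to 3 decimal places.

54.131

For each component E[X²] = Var + (mean)², giving A: 17.325; B: 70.6667.
Overall E[X²] = 0.31·17.325 + 0.69·70.6667 = 54.1307.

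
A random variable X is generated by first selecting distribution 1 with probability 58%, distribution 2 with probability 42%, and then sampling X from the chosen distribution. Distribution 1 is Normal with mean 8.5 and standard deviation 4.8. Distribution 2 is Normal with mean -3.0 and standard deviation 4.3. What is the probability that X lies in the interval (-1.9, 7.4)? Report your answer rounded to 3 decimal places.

0.393

Conditional on each component, P(-1.9 < X < 7.4): 1: 0.39424; 2: 0.391257.
By total probability, P(-1.9 < X < 7.4) = 0.58·0.39424 + 0.42·0.391257 = 0.392987.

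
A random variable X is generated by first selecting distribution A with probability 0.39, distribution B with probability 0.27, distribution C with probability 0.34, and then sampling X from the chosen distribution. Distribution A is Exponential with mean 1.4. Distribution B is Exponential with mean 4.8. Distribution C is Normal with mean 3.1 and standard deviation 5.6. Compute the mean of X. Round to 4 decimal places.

2.8960

Component means — A: 1.4; B: 4.8; C: 3.1.
E[X] = 0.39·1.4 + 0.27·4.8 + 0.34·3.1 = 2.896.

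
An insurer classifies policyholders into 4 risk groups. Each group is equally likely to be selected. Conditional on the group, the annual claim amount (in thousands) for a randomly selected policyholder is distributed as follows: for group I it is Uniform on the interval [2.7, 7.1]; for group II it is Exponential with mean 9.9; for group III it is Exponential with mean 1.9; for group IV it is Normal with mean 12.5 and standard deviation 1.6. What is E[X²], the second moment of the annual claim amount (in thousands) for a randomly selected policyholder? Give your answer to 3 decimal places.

96.918

For each component E[X²] = Var + (mean)², giving I: 25.6233; II: 196.02; III: 7.22; IV: 158.81.
Overall E[X²] = 0.25·25.6233 + 0.25·196.02 + 0.25·7.22 + 0.25·158.81 = 96.9183.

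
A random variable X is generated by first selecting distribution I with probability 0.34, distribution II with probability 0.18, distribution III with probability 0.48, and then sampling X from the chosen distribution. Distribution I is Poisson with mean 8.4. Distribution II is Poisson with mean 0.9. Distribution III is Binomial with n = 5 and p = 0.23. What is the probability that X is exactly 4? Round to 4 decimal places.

Conditional on each component, P(X = 4): I: 0.0466479; II: 0.0111146; III: 0.0107739.
By total probability, P(X = 4) = 0.34·0.0466479 + 0.18·0.0111146 + 0.48·0.0107739 = 0.0230324.

0.0230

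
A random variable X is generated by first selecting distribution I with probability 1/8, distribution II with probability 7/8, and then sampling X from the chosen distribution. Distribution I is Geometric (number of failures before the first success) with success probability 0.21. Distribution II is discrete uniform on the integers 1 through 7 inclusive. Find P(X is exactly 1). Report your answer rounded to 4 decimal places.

Conditional on each component, P(X = 1): I: 0.1659; II: 0.142857.
By total probability, P(X = 1) = 0.125·0.1659 + 0.875·0.142857 = 0.145737.

0.1457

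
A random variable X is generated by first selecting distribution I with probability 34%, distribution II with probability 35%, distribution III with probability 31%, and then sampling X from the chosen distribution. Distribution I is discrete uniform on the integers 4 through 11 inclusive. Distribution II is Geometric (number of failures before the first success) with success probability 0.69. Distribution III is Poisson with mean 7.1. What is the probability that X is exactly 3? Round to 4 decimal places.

0.0225

Conditional on each component, P(X = 3): I: 0; II: 0.0205558; III: 0.049219.
By total probability, P(X = 3) = 0.34·0 + 0.35·0.0205558 + 0.31·0.049219 = 0.0224524.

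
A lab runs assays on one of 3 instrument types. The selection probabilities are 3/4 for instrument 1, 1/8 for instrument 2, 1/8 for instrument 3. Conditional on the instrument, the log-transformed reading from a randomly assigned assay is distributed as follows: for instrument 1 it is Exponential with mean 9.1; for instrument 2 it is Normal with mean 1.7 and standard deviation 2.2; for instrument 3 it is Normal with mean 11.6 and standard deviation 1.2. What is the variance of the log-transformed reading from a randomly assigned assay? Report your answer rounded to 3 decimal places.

Per component, 1: μ=9.1, E[X²]=165.62; 2: μ=1.7, E[X²]=7.73; 3: μ=11.6, E[X²]=136.
E[X] = 0.75·9.1 + 0.125·1.7 + 0.125·11.6 = 8.4875.
E[X²] = 0.75·165.62 + 0.125·7.73 + 0.125·136 = 142.181.
Var(X) = E[X²] − (E[X])² = 142.181 − 72.0377 = 70.1436.

70.144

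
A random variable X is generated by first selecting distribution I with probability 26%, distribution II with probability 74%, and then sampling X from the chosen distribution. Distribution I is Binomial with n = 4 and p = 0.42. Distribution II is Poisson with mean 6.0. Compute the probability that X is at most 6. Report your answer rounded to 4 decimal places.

0.7087

Conditional on each component, P(X ≤ 6): I: 1; II: 0.606303.
By total probability, P(X ≤ 6) = 0.26·1 + 0.74·0.606303 = 0.708664.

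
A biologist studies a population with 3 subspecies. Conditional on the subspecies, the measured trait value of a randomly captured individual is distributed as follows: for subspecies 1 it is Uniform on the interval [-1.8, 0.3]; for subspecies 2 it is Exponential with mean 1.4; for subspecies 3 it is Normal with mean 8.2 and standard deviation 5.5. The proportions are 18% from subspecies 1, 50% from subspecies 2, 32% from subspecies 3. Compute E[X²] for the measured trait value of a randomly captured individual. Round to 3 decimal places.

For each component E[X²] = Var + (mean)², giving 1: 0.93; 2: 3.92; 3: 97.49.
Overall E[X²] = 0.18·0.93 + 0.5·3.92 + 0.32·97.49 = 33.3242.

33.324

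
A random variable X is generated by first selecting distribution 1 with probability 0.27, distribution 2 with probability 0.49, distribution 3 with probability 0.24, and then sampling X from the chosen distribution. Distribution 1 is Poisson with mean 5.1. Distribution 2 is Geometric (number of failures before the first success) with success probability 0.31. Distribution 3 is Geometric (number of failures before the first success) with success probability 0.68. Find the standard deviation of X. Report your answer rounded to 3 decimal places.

2.812

Per component, 1: μ=5.1, E[X²]=31.11; 2: μ=2.22581, E[X²]=12.1342; 3: μ=0.470588, E[X²]=0.913495.
E[X] = 0.27·5.1 + 0.49·2.22581 + 0.24·0.470588 = 2.58059.
E[X²] = 0.27·31.11 + 0.49·12.1342 + 0.24·0.913495 = 14.5647.
Var(X) = E[X²] − (E[X])² = 14.5647 − 6.65943 = 7.90529.
SD(X) = √7.90529 = 2.81163.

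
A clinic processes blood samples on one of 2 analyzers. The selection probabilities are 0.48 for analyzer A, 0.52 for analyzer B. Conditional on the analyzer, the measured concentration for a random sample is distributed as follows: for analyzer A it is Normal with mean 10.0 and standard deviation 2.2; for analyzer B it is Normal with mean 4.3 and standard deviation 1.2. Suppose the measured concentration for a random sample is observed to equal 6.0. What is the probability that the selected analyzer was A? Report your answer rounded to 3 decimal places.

Likelihoods f(6.0 | ·): A: 0.0347252; B: 0.121878.
Posterior ∝ prior × likelihood. Numerator for A: 0.48·0.0347252 = 0.0166681.
Normalizing constant: 0.48·0.0347252 + 0.52·0.121878 = 0.0800448.
P(A | observation) = 0.0166681 / 0.0800448 = 0.208235.

0.208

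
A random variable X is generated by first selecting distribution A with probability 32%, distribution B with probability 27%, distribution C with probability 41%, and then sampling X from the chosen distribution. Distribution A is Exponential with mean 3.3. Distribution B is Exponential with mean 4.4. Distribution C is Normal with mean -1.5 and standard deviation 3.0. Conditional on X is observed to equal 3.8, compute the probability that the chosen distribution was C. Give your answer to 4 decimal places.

0.1684

Likelihoods f(3.8 | ·): A: 0.0958053; B: 0.0958241; C: 0.0279285.
Posterior ∝ prior × likelihood. Numerator for C: 0.41·0.0279285 = 0.0114507.
Normalizing constant: 0.32·0.0958053 + 0.27·0.0958241 + 0.41·0.0279285 = 0.0679809.
P(C | observation) = 0.0114507 / 0.0679809 = 0.16844.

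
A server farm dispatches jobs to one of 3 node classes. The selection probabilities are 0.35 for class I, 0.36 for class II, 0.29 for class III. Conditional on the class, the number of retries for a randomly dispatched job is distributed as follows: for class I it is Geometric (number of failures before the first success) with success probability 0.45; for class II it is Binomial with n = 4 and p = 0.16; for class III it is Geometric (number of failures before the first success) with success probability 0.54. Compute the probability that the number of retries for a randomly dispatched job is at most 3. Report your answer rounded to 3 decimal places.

Conditional on each class, P(X ≤ 3): I: 0.908494; II: 0.999345; III: 0.955225.
By total probability, P(X ≤ 3) = 0.35·0.908494 + 0.36·0.999345 + 0.29·0.955225 = 0.954752.

0.955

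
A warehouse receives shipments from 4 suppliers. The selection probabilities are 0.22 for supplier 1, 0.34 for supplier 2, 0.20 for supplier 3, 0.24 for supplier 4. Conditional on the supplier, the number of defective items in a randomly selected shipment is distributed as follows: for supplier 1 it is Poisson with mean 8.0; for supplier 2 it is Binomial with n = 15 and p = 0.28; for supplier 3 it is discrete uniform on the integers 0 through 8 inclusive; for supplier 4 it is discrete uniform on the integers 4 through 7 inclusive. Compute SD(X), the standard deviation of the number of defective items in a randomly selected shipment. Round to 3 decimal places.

2.605

Per component, 1: μ=8, E[X²]=72; 2: μ=4.2, E[X²]=20.664; 3: μ=4, E[X²]=22.6667; 4: μ=5.5, E[X²]=31.5.
E[X] = 0.22·8 + 0.34·4.2 + 0.2·4 + 0.24·5.5 = 5.308.
E[X²] = 0.22·72 + 0.34·20.664 + 0.2·22.6667 + 0.24·31.5 = 34.9591.
Var(X) = E[X²] − (E[X])² = 34.9591 − 28.1749 = 6.78423.
SD(X) = √6.78423 = 2.60466.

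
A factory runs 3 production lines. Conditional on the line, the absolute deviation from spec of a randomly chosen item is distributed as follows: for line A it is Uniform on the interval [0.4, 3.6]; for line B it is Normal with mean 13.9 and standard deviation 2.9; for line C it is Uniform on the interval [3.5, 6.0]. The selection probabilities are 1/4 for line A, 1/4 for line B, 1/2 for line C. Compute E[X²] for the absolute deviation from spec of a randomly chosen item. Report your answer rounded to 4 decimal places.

63.1600

For each component E[X²] = Var + (mean)², giving A: 4.85333; B: 201.62; C: 23.0833.
Overall E[X²] = 0.25·4.85333 + 0.25·201.62 + 0.5·23.0833 = 63.16.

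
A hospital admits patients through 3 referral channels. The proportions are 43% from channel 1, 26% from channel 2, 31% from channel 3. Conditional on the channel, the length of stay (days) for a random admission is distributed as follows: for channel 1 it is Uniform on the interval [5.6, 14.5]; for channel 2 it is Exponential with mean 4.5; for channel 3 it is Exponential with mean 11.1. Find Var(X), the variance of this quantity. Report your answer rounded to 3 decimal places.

53.400

Per component, 1: μ=10.05, E[X²]=107.603; 2: μ=4.5, E[X²]=40.5; 3: μ=11.1, E[X²]=246.42.
E[X] = 0.43·10.05 + 0.26·4.5 + 0.31·11.1 = 8.9325.
E[X²] = 0.43·107.603 + 0.26·40.5 + 0.31·246.42 = 133.19.
Var(X) = E[X²] − (E[X])² = 133.19 − 79.7896 = 53.4001.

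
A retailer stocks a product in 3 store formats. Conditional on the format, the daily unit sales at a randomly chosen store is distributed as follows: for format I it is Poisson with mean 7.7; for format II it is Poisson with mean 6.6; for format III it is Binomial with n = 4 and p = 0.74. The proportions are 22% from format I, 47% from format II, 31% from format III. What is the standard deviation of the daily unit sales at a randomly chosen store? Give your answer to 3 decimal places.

2.936

Per component, I: μ=7.7, E[X²]=66.99; II: μ=6.6, E[X²]=50.16; III: μ=2.96, E[X²]=9.5312.
E[X] = 0.22·7.7 + 0.47·6.6 + 0.31·2.96 = 5.7136.
E[X²] = 0.22·66.99 + 0.47·50.16 + 0.31·9.5312 = 41.2677.
Var(X) = E[X²] − (E[X])² = 41.2677 − 32.6452 = 8.62245.
SD(X) = √8.62245 = 2.9364.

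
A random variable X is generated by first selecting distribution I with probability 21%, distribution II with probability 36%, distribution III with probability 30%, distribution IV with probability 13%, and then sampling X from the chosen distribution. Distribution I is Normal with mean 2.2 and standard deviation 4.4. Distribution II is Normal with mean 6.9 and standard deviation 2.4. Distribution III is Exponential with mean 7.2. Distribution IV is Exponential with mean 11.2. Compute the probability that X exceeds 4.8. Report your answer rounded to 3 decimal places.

Conditional on each component, P(X > 4.8): I: 0.277291; II: 0.809213; III: 0.513417; IV: 0.651439.
By total probability, P(X > 4.8) = 0.21·0.277291 + 0.36·0.809213 + 0.3·0.513417 + 0.13·0.651439 = 0.58826.

0.588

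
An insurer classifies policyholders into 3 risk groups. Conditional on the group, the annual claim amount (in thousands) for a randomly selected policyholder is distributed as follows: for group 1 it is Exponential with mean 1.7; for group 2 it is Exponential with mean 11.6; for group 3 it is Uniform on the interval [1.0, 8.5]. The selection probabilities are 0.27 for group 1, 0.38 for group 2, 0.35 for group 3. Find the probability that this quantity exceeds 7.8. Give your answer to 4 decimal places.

Conditional on each group, P(X > 7.8): 1: 0.0101708; 2: 0.510475; 3: 0.0933333.
By total probability, P(X > 7.8) = 0.27·0.0101708 + 0.38·0.510475 + 0.35·0.0933333 = 0.229393.

0.2294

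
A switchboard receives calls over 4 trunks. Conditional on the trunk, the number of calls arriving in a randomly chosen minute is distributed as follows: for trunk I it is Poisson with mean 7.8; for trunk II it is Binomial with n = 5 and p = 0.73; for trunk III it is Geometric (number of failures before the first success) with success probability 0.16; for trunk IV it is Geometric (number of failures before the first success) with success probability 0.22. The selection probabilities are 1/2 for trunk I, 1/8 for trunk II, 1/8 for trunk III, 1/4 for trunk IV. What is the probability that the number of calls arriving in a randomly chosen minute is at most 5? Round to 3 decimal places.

Conditional on each trunk, P(X ≤ 5): I: 0.210251; II: 1; III: 0.648702; IV: 0.7748.
By total probability, P(X ≤ 5) = 0.5·0.210251 + 0.125·1 + 0.125·0.648702 + 0.25·0.7748 = 0.504913.

0.505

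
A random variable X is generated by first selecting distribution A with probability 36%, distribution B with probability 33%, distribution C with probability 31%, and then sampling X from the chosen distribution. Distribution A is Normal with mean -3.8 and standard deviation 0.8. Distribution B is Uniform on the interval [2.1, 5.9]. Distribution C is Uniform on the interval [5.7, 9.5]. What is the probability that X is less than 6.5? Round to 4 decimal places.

0.7553

Conditional on each component, P(X < 6.5): A: 1; B: 1; C: 0.210526.
By total probability, P(X < 6.5) = 0.36·1 + 0.33·1 + 0.31·0.210526 = 0.755263.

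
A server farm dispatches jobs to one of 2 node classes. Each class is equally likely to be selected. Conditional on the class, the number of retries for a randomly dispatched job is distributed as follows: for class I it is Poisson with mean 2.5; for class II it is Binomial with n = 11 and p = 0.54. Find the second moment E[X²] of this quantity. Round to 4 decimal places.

23.3830

For each component E[X²] = Var + (mean)², giving I: 8.75; II: 38.016.
Overall E[X²] = 0.5·8.75 + 0.5·38.016 = 23.383.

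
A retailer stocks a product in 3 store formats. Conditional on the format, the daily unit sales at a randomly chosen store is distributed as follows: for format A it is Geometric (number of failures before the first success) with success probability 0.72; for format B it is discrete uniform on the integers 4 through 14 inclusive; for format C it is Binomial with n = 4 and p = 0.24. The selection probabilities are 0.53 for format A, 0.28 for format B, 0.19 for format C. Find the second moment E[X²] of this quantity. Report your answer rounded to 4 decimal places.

For each component E[X²] = Var + (mean)², giving A: 0.691358; B: 91; C: 1.6512.
Overall E[X²] = 0.53·0.691358 + 0.28·91 + 0.19·1.6512 = 26.1601.

26.1601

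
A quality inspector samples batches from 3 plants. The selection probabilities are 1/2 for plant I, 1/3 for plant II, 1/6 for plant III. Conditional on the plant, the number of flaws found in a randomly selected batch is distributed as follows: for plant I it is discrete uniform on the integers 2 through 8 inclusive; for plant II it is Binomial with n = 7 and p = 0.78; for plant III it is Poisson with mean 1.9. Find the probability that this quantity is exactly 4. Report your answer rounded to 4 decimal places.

0.1309

Conditional on each plant, P(X = 4): I: 0.142857; II: 0.137948; III: 0.0812164.
By total probability, P(X = 4) = 0.5·0.142857 + 0.333333·0.137948 + 0.166667·0.0812164 = 0.130947.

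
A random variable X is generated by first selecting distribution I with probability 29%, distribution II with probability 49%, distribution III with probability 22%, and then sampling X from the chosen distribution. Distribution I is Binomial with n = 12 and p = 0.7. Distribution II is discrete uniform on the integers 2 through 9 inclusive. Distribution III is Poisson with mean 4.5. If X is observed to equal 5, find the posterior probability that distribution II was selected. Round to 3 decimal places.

Likelihoods P(X=5 | ·): I: 0.0291115; II: 0.125; III: 0.170827.
Posterior ∝ prior × likelihood. Numerator for II: 0.49·0.125 = 0.06125.
Normalizing constant: 0.29·0.0291115 + 0.49·0.125 + 0.22·0.170827 = 0.107274.
P(II | observation) = 0.06125 / 0.107274 = 0.570967.

0.571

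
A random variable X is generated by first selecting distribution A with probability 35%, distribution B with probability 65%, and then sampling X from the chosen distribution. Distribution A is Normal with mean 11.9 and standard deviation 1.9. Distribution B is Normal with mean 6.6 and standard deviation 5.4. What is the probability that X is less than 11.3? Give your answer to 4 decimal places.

Conditional on each component, P(X < 11.3): A: 0.376081; B: 0.807951.
By total probability, P(X < 11.3) = 0.35·0.376081 + 0.65·0.807951 = 0.656797.

0.6568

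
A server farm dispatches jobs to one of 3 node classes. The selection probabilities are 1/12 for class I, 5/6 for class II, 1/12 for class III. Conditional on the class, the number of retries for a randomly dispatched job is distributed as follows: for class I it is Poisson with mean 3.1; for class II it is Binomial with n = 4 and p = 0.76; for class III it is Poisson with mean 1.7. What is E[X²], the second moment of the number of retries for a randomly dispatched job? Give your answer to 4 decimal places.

9.7510

For each component E[X²] = Var + (mean)², giving I: 12.71; II: 9.9712; III: 4.59.
Overall E[X²] = 0.0833333·12.71 + 0.833333·9.9712 + 0.0833333·4.59 = 9.751.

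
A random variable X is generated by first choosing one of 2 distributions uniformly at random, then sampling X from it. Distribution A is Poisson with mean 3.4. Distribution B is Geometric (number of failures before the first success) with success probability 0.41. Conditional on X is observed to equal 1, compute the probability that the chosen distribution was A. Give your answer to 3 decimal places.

Likelihoods P(X=1 | ·): A: 0.113469; B: 0.2419.
Posterior ∝ prior × likelihood. Numerator for A: 0.5·0.113469 = 0.0567346.
Normalizing constant: 0.5·0.113469 + 0.5·0.2419 = 0.177685.
P(A | observation) = 0.0567346 / 0.177685 = 0.319299.

0.319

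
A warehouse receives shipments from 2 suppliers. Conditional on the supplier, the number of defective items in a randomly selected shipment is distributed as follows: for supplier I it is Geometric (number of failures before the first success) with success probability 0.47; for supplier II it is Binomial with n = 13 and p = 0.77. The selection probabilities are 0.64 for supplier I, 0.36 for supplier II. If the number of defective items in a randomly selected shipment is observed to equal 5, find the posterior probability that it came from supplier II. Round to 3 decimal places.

0.072

Likelihoods P(X=5 | ·): I: 0.0196552; II: 0.00272807.
Posterior ∝ prior × likelihood. Numerator for II: 0.36·0.00272807 = 0.000982104.
Normalizing constant: 0.64·0.0196552 + 0.36·0.00272807 = 0.0135614.
P(II | observation) = 0.000982104 / 0.0135614 = 0.0724189.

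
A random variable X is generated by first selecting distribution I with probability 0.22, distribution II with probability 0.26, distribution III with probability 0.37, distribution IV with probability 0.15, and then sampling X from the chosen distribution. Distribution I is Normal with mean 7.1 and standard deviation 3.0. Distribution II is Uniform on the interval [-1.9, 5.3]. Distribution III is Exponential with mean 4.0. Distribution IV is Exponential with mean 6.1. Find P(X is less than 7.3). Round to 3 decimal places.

0.791

Conditional on each component, P(X < 7.3): I: 0.526576; II: 1; III: 0.838782; IV: 0.697817.
By total probability, P(X < 7.3) = 0.22·0.526576 + 0.26·1 + 0.37·0.838782 + 0.15·0.697817 = 0.790869.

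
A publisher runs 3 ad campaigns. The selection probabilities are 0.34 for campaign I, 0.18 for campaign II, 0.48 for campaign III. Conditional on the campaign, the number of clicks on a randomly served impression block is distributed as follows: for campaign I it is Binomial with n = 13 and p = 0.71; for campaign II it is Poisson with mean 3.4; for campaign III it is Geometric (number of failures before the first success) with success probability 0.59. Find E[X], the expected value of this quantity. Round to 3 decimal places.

4.084

Component means — I: 9.23; II: 3.4; III: 0.694915.
E[X] = 0.34·9.23 + 0.18·3.4 + 0.48·0.694915 = 4.08376.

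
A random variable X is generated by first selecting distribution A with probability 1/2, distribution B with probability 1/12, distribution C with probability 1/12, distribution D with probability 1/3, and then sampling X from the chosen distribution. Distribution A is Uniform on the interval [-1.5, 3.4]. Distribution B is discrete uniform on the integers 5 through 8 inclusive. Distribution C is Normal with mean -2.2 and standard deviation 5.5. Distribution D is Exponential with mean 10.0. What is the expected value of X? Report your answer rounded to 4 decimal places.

Component means — A: 0.95; B: 6.5; C: -2.2; D: 10.
E[X] = 0.5·0.95 + 0.0833333·6.5 + 0.0833333·-2.2 + 0.333333·10 = 4.16667.

4.1667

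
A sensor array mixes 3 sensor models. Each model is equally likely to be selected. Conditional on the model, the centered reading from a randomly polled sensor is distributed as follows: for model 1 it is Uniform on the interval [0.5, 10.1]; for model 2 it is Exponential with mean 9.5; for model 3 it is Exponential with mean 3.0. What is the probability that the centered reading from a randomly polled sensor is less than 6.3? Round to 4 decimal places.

0.6555

Conditional on each model, P(X < 6.3): 1: 0.604167; 2: 0.484778; 3: 0.877544.
By total probability, P(X < 6.3) = 0.333333·0.604167 + 0.333333·0.484778 + 0.333333·0.877544 = 0.655496.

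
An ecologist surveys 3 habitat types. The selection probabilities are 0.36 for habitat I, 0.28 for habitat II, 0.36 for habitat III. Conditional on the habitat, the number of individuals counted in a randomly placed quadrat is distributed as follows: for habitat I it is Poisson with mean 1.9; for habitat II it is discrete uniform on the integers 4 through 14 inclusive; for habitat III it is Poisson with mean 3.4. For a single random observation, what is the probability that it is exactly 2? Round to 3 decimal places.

0.167

Conditional on each habitat, P(X = 2): I: 0.269971; II: 0; III: 0.192898.
By total probability, P(X = 2) = 0.36·0.269971 + 0.28·0 + 0.36·0.192898 = 0.166633.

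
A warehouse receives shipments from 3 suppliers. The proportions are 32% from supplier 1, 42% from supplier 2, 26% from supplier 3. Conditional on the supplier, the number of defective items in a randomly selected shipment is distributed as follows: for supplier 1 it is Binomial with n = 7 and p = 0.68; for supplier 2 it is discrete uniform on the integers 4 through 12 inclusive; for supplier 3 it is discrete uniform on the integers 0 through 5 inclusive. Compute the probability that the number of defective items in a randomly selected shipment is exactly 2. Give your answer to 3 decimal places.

Conditional on each supplier, P(X = 2): 1: 0.0325827; 2: 0; 3: 0.166667.
By total probability, P(X = 2) = 0.32·0.0325827 + 0.42·0 + 0.26·0.166667 = 0.0537598.

0.054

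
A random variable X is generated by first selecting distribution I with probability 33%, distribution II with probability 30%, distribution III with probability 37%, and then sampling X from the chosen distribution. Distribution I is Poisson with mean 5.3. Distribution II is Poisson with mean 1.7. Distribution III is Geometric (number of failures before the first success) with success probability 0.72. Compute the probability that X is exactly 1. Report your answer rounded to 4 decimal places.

0.1765

Conditional on each component, P(X = 1): I: 0.0264554; II: 0.310562; III: 0.2016.
By total probability, P(X = 1) = 0.33·0.0264554 + 0.3·0.310562 + 0.37·0.2016 = 0.176491.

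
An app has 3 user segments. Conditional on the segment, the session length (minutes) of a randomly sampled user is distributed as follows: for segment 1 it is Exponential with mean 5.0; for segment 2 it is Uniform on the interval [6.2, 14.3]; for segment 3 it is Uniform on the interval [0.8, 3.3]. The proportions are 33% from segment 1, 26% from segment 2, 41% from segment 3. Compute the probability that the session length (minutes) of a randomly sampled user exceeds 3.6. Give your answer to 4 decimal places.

Conditional on each segment, P(X > 3.6): 1: 0.486752; 2: 1; 3: 0.
By total probability, P(X > 3.6) = 0.33·0.486752 + 0.26·1 + 0.41·0 = 0.420628.

0.4206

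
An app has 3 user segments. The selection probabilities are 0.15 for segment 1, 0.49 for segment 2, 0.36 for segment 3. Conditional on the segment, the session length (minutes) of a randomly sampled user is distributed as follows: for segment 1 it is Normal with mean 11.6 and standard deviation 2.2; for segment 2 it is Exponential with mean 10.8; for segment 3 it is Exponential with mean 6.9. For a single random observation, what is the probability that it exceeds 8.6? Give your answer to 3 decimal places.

0.462

Conditional on each segment, P(X > 8.6): 1: 0.913659; 2: 0.450996; 3: 0.287545.
By total probability, P(X > 8.6) = 0.15·0.913659 + 0.49·0.450996 + 0.36·0.287545 = 0.461553.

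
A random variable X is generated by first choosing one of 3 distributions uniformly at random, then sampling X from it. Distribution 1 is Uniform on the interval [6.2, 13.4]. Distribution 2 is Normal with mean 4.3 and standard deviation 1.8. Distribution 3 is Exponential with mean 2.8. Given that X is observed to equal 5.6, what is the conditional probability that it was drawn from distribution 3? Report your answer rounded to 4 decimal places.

0.2206

Likelihoods f(5.6 | ·): 1: 0; 2: 0.170755; 3: 0.048334.
Posterior ∝ prior × likelihood. Numerator for 3: 0.333333·0.048334 = 0.0161113.
Normalizing constant: 0.333333·0 + 0.333333·0.170755 + 0.333333·0.048334 = 0.0730296.
P(3 | observation) = 0.0161113 / 0.0730296 = 0.220614.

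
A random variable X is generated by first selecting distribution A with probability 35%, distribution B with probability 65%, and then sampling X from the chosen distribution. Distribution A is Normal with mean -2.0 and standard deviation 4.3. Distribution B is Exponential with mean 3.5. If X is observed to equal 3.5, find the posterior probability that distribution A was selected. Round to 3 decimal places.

Likelihoods f(3.5 | ·): A: 0.0409435; B: 0.105108.
Posterior ∝ prior × likelihood. Numerator for A: 0.35·0.0409435 = 0.0143302.
Normalizing constant: 0.35·0.0409435 + 0.65·0.105108 = 0.0826507.
P(A | observation) = 0.0143302 / 0.0826507 = 0.173383.

0.173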